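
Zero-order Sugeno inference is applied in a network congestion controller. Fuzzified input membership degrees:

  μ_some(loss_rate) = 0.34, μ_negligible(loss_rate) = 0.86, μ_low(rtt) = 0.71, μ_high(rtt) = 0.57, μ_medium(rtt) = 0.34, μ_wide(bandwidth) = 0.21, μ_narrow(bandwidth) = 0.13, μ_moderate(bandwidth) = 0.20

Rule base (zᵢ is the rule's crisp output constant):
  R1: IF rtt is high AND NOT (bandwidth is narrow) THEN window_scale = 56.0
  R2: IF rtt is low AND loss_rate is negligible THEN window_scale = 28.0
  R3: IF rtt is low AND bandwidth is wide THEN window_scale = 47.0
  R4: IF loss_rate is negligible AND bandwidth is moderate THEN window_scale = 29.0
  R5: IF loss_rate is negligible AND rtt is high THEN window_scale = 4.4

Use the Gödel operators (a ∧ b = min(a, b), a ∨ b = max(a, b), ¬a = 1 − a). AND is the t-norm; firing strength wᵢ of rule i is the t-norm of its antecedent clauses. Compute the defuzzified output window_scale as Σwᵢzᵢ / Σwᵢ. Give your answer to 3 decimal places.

R1 (z=56.0): high=0.57, ¬narrow=1−0.13=0.87; AND[min(a, b)] → w = 0.57
R2 (z=28.0): low=0.71, negligible=0.86; AND[min(a, b)] → w = 0.71
R3 (z=47.0): low=0.71, wide=0.21; AND[min(a, b)] → w = 0.21
R4 (z=29.0): negligible=0.86, moderate=0.20; AND[min(a, b)] → w = 0.20
R5 (z=4.4): negligible=0.86, high=0.57; AND[min(a, b)] → w = 0.57
Weighted average = (0.57·56.0 + 0.71·28.0 + 0.21·47.0 + 0.20·29.0 + 0.57·4.4) / (0.57 + 0.71 + 0.21 + 0.20 + 0.57)
  = 69.9780 / 2.2600 = 30.964

30.964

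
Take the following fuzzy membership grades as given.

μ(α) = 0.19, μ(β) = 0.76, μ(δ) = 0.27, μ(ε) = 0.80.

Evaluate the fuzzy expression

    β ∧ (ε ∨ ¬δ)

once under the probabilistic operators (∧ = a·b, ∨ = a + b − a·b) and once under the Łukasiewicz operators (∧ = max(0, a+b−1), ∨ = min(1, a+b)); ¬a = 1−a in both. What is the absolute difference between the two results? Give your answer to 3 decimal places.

Under probabilistic:
  ¬δ = 1 − 0.2700 = 0.7300
  ε ∨ ¬δ = a + b − a·b on (0.8000, 0.7300) = 0.9460
  β ∧ (ε ∨ ¬δ) = a·b on (0.7600, 0.9460) = 0.7190
  → value = 0.7190
Under Łukasiewicz:
  ¬δ = 1 − 0.27 = 0.73
  ε ∨ ¬δ = min(1, a+b) on (0.80, 0.73) = 1.00
  β ∧ (ε ∨ ¬δ) = max(0, a+b−1) on (0.76, 1.00) = 0.76
  → value = 0.7600
|0.7190 − 0.7600| = 0.041

0.041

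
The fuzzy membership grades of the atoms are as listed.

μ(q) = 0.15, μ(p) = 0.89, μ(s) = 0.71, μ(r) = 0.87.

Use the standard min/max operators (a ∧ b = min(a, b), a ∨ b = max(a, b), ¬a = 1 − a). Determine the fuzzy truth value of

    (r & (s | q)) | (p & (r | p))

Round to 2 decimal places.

s | q = max(a, b) on (0.71, 0.15) = 0.71
r & (s | q) = min(a, b) on (0.87, 0.71) = 0.71
r | p = max(a, b) on (0.87, 0.89) = 0.89
p & (r | p) = min(a, b) on (0.89, 0.89) = 0.89
(r & (s | q)) | (p & (r | p)) = max(a, b) on (0.71, 0.89) = 0.89

0.89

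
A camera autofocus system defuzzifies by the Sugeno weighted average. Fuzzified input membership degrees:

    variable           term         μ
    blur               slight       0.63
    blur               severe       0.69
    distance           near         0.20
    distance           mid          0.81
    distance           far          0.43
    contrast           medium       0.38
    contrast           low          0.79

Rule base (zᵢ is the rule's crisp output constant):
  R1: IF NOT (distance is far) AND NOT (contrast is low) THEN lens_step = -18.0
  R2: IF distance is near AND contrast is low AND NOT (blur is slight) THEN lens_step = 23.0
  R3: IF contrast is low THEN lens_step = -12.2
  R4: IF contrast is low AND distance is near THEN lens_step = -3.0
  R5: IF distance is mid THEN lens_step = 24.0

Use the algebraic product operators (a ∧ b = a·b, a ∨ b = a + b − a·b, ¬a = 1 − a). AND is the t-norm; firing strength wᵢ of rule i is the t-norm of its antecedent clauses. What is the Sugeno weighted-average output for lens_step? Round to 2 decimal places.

R1 (z=-18.0): ¬far=1−0.43=0.57, ¬low=1−0.79=0.21; AND[a·b] → w = 0.1197
R2 (z=23.0): near=0.20, low=0.79, ¬slight=1−0.63=0.37; AND[a·b] → w = 0.0585
R3 (z=-12.2): low=0.79 → w = 0.7900
R4 (z=-3.0): low=0.79, near=0.20; AND[a·b] → w = 0.1580
R5 (z=24.0): mid=0.81 → w = 0.8100
Weighted average = (0.1197·-18.0 + 0.0585·23.0 + 0.7900·-12.2 + 0.1580·-3.0 + 0.8100·24.0) / (0.1197 + 0.0585 + 0.7900 + 0.1580 + 0.8100)
  = 8.5180 / 1.9362 = 4.40

4.40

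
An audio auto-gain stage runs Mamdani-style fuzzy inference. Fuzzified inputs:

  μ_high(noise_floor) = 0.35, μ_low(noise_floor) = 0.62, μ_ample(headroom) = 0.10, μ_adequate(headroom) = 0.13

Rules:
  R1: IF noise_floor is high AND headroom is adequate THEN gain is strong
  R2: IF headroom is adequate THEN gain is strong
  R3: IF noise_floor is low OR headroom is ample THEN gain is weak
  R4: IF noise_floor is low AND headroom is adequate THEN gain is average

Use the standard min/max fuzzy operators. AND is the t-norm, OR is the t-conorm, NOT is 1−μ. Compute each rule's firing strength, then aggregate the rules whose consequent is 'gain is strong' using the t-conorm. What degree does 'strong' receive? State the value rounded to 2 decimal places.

0.13

R1: high=0.35, adequate=0.13; AND[min(a, b)] → w = 0.13
R2: adequate=0.13 → w = 0.13
R3: low=0.62, ample=0.10; OR[max(a, b)] → w = 0.62
R4: low=0.62, adequate=0.13; AND[min(a, b)] → w = 0.13
Rules with consequent 'strong': {R1, R2} → strengths 0.13, 0.13
Aggregate via t-conorm [max(a, b)]: 0.13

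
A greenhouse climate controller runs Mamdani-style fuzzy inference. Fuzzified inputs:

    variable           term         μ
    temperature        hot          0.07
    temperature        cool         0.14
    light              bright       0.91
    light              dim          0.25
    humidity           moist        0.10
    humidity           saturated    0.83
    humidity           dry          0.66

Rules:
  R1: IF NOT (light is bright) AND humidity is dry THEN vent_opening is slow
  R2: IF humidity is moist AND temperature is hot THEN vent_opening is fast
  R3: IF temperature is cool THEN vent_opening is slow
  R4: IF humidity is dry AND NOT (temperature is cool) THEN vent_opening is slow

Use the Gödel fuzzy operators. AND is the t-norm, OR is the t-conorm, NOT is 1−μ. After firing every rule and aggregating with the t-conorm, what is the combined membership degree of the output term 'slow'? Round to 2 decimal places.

R1: ¬bright=1−0.91=0.09, dry=0.66; AND[min(a, b)] → w = 0.09
R2: moist=0.10, hot=0.07; AND[min(a, b)] → w = 0.07
R3: cool=0.14 → w = 0.14
R4: dry=0.66, ¬cool=1−0.14=0.86; AND[min(a, b)] → w = 0.66
Rules with consequent 'slow': {R1, R3, R4} → strengths 0.09, 0.14, 0.66
Aggregate via t-conorm [max(a, b)]: 0.66

0.66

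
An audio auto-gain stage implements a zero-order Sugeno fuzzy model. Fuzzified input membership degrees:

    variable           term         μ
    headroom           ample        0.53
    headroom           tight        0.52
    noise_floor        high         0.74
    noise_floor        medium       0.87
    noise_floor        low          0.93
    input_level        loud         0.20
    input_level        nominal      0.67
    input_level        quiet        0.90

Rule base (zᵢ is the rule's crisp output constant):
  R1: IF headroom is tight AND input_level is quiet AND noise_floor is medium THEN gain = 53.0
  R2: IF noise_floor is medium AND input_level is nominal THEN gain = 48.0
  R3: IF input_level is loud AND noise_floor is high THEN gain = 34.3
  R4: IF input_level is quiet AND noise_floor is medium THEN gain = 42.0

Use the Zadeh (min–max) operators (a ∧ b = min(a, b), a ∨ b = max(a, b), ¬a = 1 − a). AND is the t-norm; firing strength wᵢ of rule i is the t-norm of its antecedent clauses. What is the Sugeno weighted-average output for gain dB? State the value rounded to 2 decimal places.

R1 (z=53.0): tight=0.52, quiet=0.90, medium=0.87; AND[min(a, b)] → w = 0.52
R2 (z=48.0): medium=0.87, nominal=0.67; AND[min(a, b)] → w = 0.67
R3 (z=34.3): loud=0.20, high=0.74; AND[min(a, b)] → w = 0.20
R4 (z=42.0): quiet=0.90, medium=0.87; AND[min(a, b)] → w = 0.87
Weighted average = (0.52·53.0 + 0.67·48.0 + 0.20·34.3 + 0.87·42.0) / (0.52 + 0.67 + 0.20 + 0.87)
  = 103.1200 / 2.2600 = 45.63

45.63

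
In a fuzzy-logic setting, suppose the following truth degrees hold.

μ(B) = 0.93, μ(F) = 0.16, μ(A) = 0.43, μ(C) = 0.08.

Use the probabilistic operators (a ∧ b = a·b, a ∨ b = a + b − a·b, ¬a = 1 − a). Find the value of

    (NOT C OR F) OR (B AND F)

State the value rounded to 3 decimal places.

NOT C = 1 − 0.0800 = 0.9200
NOT C OR F = a + b − a·b on (0.9200, 0.1600) = 0.9328
B AND F = a·b on (0.9300, 0.1600) = 0.1488
(NOT C OR F) OR (B AND F) = a + b − a·b on (0.9328, 0.1488) = 0.9428

0.943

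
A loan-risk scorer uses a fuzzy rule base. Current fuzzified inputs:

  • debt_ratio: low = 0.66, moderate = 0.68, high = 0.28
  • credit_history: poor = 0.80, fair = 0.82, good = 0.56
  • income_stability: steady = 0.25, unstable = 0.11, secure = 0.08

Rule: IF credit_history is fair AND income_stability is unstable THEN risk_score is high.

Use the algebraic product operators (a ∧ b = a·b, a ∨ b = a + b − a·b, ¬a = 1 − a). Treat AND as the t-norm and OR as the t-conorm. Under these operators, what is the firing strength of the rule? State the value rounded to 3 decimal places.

firing strength: fair=0.82, unstable=0.11; AND[a·b] → w = 0.0902

0.090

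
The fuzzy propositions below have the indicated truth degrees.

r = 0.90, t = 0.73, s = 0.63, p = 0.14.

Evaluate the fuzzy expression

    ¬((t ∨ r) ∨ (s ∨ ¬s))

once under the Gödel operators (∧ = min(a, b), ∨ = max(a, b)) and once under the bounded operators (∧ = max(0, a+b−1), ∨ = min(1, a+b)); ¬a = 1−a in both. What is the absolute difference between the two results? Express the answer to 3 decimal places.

0.100

Under Gödel:
  t ∨ r = max(a, b) on (0.73, 0.90) = 0.90
  ¬s = 1 − 0.63 = 0.37
  s ∨ ¬s = max(a, b) on (0.63, 0.37) = 0.63
  (t ∨ r) ∨ (s ∨ ¬s) = max(a, b) on (0.90, 0.63) = 0.90
  ¬((t ∨ r) ∨ (s ∨ ¬s)) = 1 − 0.90 = 0.10
  → value = 0.1000
Under bounded:
  t ∨ r = min(1, a+b) on (0.73, 0.90) = 1.00
  ¬s = 1 − 0.63 = 0.37
  s ∨ ¬s = min(1, a+b) on (0.63, 0.37) = 1.00
  (t ∨ r) ∨ (s ∨ ¬s) = min(1, a+b) on (1.00, 1.00) = 1.00
  ¬((t ∨ r) ∨ (s ∨ ¬s)) = 1 − 1.00 = 0.00
  → value = 0.0000
|0.1000 − 0.0000| = 0.100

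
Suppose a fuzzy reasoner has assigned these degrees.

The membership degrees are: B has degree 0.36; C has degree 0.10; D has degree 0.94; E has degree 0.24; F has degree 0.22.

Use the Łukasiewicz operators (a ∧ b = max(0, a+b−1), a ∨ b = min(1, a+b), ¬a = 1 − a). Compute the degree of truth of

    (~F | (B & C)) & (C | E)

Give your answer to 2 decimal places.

0.12

~F = 1 − 0.22 = 0.78
B & C = max(0, a+b−1) on (0.36, 0.10) = 0.00
~F | (B & C) = min(1, a+b) on (0.78, 0.00) = 0.78
C | E = min(1, a+b) on (0.10, 0.24) = 0.34
(~F | (B & C)) & (C | E) = max(0, a+b−1) on (0.78, 0.34) = 0.12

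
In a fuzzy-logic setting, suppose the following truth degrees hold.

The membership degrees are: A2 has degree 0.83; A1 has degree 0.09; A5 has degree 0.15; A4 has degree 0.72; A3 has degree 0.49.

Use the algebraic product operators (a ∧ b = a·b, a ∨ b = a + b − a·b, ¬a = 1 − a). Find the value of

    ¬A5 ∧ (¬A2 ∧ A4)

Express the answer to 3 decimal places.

¬A5 = 1 − 0.1500 = 0.8500
¬A2 = 1 − 0.8300 = 0.1700
¬A2 ∧ A4 = a·b on (0.1700, 0.7200) = 0.1224
¬A5 ∧ (¬A2 ∧ A4) = a·b on (0.8500, 0.1224) = 0.1040

0.104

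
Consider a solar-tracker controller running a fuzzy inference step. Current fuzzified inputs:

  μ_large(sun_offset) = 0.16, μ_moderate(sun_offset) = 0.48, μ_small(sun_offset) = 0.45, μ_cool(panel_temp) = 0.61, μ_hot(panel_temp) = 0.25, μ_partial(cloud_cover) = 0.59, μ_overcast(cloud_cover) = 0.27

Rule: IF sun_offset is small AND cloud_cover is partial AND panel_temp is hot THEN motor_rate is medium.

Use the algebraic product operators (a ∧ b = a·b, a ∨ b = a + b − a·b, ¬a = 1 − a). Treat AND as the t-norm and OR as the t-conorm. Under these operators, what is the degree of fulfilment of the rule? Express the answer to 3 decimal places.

firing strength: small=0.45, partial=0.59, hot=0.25; AND[a·b] → w = 0.0664

0.066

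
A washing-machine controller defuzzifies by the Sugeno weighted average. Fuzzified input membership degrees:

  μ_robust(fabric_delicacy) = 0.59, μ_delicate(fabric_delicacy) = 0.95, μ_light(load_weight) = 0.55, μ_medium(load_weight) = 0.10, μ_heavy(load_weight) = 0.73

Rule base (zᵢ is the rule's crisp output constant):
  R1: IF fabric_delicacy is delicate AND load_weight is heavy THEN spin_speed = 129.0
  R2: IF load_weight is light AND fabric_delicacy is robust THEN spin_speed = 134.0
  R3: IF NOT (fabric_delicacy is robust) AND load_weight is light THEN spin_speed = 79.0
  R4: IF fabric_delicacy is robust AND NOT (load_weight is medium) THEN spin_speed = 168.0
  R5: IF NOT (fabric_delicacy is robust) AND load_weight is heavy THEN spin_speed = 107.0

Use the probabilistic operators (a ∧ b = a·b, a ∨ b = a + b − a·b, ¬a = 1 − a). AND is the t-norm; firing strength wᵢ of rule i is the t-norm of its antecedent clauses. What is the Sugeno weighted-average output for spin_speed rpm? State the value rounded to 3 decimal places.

131.156

R1 (z=129.0): delicate=0.95, heavy=0.73; AND[a·b] → w = 0.6935
R2 (z=134.0): light=0.55, robust=0.59; AND[a·b] → w = 0.3245
R3 (z=79.0): ¬robust=1−0.59=0.41, light=0.55; AND[a·b] → w = 0.2255
R4 (z=168.0): robust=0.59, ¬medium=1−0.10=0.90; AND[a·b] → w = 0.5310
R5 (z=107.0): ¬robust=1−0.59=0.41, heavy=0.73; AND[a·b] → w = 0.2993
Weighted average = (0.6935·129.0 + 0.3245·134.0 + 0.2255·79.0 + 0.5310·168.0 + 0.2993·107.0) / (0.6935 + 0.3245 + 0.2255 + 0.5310 + 0.2993)
  = 271.9921 / 2.0738 = 131.156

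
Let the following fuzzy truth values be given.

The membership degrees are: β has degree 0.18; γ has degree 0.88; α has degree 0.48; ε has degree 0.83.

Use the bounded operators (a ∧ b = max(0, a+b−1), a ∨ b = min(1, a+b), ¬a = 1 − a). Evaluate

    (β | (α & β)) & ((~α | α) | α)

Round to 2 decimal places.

α & β = max(0, a+b−1) on (0.48, 0.18) = 0.00
β | (α & β) = min(1, a+b) on (0.18, 0.00) = 0.18
~α = 1 − 0.48 = 0.52
~α | α = min(1, a+b) on (0.52, 0.48) = 1.00
(~α | α) | α = min(1, a+b) on (1.00, 0.48) = 1.00
(β | (α & β)) & ((~α | α) | α) = max(0, a+b−1) on (0.18, 1.00) = 0.18

0.18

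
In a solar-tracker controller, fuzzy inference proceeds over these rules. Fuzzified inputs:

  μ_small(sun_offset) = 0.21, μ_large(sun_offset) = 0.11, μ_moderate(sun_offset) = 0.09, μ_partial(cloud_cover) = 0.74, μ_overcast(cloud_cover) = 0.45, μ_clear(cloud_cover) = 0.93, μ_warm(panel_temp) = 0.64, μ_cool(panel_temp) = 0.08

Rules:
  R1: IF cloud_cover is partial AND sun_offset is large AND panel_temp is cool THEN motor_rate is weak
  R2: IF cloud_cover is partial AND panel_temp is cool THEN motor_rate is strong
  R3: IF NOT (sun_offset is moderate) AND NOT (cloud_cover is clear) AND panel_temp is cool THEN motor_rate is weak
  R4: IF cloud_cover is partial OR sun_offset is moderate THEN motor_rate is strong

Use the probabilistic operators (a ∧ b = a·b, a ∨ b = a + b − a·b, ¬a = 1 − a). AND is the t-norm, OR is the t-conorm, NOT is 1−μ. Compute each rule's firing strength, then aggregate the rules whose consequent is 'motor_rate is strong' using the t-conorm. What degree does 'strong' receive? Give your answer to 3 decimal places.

R1: partial=0.74, large=0.11, cool=0.08; AND[a·b] → w = 0.0065
R2: partial=0.74, cool=0.08; AND[a·b] → w = 0.0592
R3: ¬moderate=1−0.09=0.91, ¬clear=1−0.93=0.07, cool=0.08; AND[a·b] → w = 0.0051
R4: partial=0.74, moderate=0.09; OR[a + b − a·b] → w = 0.7634
Rules with consequent 'strong': {R2, R4} → strengths 0.0592, 0.7634
Aggregate via t-conorm [a + b − a·b]: 0.7774

0.777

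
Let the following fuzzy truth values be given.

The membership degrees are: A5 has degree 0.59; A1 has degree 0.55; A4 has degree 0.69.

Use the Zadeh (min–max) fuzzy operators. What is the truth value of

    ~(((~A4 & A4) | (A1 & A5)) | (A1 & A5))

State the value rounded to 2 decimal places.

~A4 = 1 − 0.69 = 0.31
~A4 & A4 = min(a, b) on (0.31, 0.69) = 0.31
A1 & A5 = min(a, b) on (0.55, 0.59) = 0.55
(~A4 & A4) | (A1 & A5) = max(a, b) on (0.31, 0.55) = 0.55
A1 & A5 = min(a, b) on (0.55, 0.59) = 0.55
((~A4 & A4) | (A1 & A5)) | (A1 & A5) = max(a, b) on (0.55, 0.55) = 0.55
~(((~A4 & A4) | (A1 & A5)) | (A1 & A5)) = 1 − 0.55 = 0.45

0.45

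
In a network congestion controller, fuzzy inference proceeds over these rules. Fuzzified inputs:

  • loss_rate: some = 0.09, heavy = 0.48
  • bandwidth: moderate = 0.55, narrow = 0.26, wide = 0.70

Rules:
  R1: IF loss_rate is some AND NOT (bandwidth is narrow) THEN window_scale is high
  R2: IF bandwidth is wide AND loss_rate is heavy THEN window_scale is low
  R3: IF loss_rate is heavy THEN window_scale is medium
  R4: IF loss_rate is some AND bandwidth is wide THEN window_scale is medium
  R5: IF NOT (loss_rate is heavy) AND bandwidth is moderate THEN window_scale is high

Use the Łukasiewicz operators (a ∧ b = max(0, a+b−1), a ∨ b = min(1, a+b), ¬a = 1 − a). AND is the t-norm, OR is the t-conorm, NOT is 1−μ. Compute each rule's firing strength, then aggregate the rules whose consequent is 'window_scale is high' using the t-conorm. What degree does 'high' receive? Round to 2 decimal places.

R1: some=0.09, ¬narrow=1−0.26=0.74; AND[max(0, a+b−1)] → w = 0.00
R2: wide=0.70, heavy=0.48; AND[max(0, a+b−1)] → w = 0.18
R3: heavy=0.48 → w = 0.48
R4: some=0.09, wide=0.70; AND[max(0, a+b−1)] → w = 0.00
R5: ¬heavy=1−0.48=0.52, moderate=0.55; AND[max(0, a+b−1)] → w = 0.07
Rules with consequent 'high': {R1, R5} → strengths 0.00, 0.07
Aggregate via t-conorm [min(1, a+b)]: 0.07

0.07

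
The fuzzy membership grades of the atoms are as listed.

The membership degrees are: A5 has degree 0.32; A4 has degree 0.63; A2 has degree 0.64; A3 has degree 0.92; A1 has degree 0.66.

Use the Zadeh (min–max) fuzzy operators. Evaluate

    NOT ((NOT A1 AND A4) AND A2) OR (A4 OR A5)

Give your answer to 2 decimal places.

NOT A1 = 1 − 0.66 = 0.34
NOT A1 AND A4 = min(a, b) on (0.34, 0.63) = 0.34
(NOT A1 AND A4) AND A2 = min(a, b) on (0.34, 0.64) = 0.34
NOT ((NOT A1 AND A4) AND A2) = 1 − 0.34 = 0.66
A4 OR A5 = max(a, b) on (0.63, 0.32) = 0.63
NOT ((NOT A1 AND A4) AND A2) OR (A4 OR A5) = max(a, b) on (0.66, 0.63) = 0.66

0.66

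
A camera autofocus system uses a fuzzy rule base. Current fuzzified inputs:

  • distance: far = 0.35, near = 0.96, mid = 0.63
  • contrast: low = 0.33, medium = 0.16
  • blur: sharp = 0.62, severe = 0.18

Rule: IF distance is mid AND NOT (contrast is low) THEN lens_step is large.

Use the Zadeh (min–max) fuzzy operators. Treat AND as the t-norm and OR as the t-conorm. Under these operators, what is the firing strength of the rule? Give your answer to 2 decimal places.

firing strength: mid=0.63, ¬low=1−0.33=0.67; AND[min(a, b)] → w = 0.63

0.63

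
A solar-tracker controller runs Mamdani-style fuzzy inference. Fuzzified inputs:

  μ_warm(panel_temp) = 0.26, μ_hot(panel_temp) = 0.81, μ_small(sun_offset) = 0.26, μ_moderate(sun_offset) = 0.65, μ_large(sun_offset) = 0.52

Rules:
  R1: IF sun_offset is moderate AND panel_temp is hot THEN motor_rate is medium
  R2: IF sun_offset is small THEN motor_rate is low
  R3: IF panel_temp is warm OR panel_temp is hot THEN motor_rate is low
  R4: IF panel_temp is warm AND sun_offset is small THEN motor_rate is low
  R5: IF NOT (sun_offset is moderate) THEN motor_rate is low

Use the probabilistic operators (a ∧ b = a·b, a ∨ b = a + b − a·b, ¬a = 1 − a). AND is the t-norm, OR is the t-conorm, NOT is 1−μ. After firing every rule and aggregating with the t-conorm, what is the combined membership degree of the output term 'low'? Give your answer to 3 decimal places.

0.937

R1: moderate=0.65, hot=0.81; AND[a·b] → w = 0.5265
R2: small=0.26 → w = 0.2600
R3: warm=0.26, hot=0.81; OR[a + b − a·b] → w = 0.8594
R4: warm=0.26, small=0.26; AND[a·b] → w = 0.0676
R5: ¬moderate=1−0.65=0.35 → w = 0.3500
Rules with consequent 'low': {R2, R3, R4, R5} → strengths 0.2600, 0.8594, 0.0676, 0.3500
Aggregate via t-conorm [a + b − a·b]: 0.9369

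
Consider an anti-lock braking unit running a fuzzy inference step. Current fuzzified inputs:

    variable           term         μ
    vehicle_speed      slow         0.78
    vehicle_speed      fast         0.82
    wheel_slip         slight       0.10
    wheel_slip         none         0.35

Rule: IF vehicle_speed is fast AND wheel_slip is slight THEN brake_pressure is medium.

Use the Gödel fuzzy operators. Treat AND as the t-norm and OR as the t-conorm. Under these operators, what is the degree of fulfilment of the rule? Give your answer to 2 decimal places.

0.10

firing strength: fast=0.82, slight=0.10; AND[min(a, b)] → w = 0.10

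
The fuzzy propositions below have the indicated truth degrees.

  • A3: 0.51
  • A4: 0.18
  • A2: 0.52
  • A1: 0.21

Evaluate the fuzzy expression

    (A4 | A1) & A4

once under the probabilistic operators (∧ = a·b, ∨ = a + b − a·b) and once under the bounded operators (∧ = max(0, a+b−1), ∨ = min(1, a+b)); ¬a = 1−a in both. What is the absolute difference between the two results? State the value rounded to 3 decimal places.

0.063

Under probabilistic:
  A4 | A1 = a + b − a·b on (0.1800, 0.2100) = 0.3522
  (A4 | A1) & A4 = a·b on (0.3522, 0.1800) = 0.0634
  → value = 0.0634
Under bounded:
  A4 | A1 = min(1, a+b) on (0.18, 0.21) = 0.39
  (A4 | A1) & A4 = max(0, a+b−1) on (0.39, 0.18) = 0.00
  → value = 0.0000
|0.0634 − 0.0000| = 0.063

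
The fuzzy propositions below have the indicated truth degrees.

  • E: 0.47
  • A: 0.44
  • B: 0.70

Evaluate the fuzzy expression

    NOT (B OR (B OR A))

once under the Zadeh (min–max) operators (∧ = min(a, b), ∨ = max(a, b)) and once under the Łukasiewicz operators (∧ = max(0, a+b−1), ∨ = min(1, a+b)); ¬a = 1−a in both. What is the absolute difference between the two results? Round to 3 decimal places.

Under Zadeh (min–max):
  B OR A = max(a, b) on (0.70, 0.44) = 0.70
  B OR (B OR A) = max(a, b) on (0.70, 0.70) = 0.70
  NOT (B OR (B OR A)) = 1 − 0.70 = 0.30
  → value = 0.3000
Under Łukasiewicz:
  B OR A = min(1, a+b) on (0.70, 0.44) = 1.00
  B OR (B OR A) = min(1, a+b) on (0.70, 1.00) = 1.00
  NOT (B OR (B OR A)) = 1 − 1.00 = 0.00
  → value = 0.0000
|0.3000 − 0.0000| = 0.300

0.300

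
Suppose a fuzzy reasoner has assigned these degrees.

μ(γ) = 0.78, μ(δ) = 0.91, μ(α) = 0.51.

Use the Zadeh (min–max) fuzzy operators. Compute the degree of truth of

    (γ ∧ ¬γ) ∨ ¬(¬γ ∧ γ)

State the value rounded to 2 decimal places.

0.78

¬γ = 1 − 0.78 = 0.22
γ ∧ ¬γ = min(a, b) on (0.78, 0.22) = 0.22
¬γ = 1 − 0.78 = 0.22
¬γ ∧ γ = min(a, b) on (0.22, 0.78) = 0.22
¬(¬γ ∧ γ) = 1 − 0.22 = 0.78
(γ ∧ ¬γ) ∨ ¬(¬γ ∧ γ) = max(a, b) on (0.22, 0.78) = 0.78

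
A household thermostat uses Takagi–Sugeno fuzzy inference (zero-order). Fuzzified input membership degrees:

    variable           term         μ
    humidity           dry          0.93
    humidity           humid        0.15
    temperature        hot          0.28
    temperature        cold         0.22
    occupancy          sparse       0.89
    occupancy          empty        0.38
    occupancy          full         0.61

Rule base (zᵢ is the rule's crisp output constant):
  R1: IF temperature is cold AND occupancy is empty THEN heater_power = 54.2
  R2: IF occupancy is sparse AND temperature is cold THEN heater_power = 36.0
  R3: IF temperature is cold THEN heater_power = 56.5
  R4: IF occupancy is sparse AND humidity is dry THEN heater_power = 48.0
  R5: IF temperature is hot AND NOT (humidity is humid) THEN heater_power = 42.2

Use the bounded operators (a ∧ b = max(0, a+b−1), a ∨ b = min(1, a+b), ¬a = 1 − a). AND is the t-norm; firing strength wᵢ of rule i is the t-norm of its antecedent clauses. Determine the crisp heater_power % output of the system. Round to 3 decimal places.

R1 (z=54.2): cold=0.22, empty=0.38; AND[max(0, a+b−1)] → w = 0.00
R2 (z=36.0): sparse=0.89, cold=0.22; AND[max(0, a+b−1)] → w = 0.11
R3 (z=56.5): cold=0.22 → w = 0.22
R4 (z=48.0): sparse=0.89, dry=0.93; AND[max(0, a+b−1)] → w = 0.82
R5 (z=42.2): hot=0.28, ¬humid=1−0.15=0.85; AND[max(0, a+b−1)] → w = 0.13
Weighted average = (0.00·54.2 + 0.11·36.0 + 0.22·56.5 + 0.82·48.0 + 0.13·42.2) / (0.00 + 0.11 + 0.22 + 0.82 + 0.13)
  = 61.2360 / 1.2800 = 47.841

47.841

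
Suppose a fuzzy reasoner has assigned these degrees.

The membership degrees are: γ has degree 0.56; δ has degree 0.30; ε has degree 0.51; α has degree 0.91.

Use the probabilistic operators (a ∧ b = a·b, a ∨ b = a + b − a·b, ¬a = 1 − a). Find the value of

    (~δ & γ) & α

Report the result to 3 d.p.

0.357

~δ = 1 − 0.3000 = 0.7000
~δ & γ = a·b on (0.7000, 0.5600) = 0.3920
(~δ & γ) & α = a·b on (0.3920, 0.9100) = 0.3567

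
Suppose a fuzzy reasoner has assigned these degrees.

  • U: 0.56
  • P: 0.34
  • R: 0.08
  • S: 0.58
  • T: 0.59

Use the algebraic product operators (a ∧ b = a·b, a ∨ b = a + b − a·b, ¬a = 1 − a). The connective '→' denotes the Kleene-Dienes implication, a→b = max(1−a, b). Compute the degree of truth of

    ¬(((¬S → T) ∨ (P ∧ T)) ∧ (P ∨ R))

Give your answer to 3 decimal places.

¬S = 1 − 0.5800 = 0.4200
¬S → T  [Kleene-Dienes: max(1−a, b)] with a=0.4200, b=0.5900 → 0.5900
P ∧ T = a·b on (0.3400, 0.5900) = 0.2006
(¬S → T) ∨ (P ∧ T) = a + b − a·b on (0.5900, 0.2006) = 0.6722
P ∨ R = a + b − a·b on (0.3400, 0.0800) = 0.3928
((¬S → T) ∨ (P ∧ T)) ∧ (P ∨ R) = a·b on (0.6722, 0.3928) = 0.2641
¬(((¬S → T) ∨ (P ∧ T)) ∧ (P ∨ R)) = 1 − 0.2641 = 0.7359

0.736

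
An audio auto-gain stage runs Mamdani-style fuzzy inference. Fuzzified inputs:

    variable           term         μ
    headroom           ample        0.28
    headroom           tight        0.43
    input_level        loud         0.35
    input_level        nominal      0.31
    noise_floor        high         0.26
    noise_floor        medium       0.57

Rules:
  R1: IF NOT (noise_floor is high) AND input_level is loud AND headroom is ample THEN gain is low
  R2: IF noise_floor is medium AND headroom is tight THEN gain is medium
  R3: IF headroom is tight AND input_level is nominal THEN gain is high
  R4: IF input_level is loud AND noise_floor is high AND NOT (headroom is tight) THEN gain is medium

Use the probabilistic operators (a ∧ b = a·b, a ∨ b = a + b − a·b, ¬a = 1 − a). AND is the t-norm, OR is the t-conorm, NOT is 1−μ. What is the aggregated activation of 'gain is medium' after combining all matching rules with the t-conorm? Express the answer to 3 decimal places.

0.284

R1: ¬high=1−0.26=0.74, loud=0.35, ample=0.28; AND[a·b] → w = 0.0725
R2: medium=0.57, tight=0.43; AND[a·b] → w = 0.2451
R3: tight=0.43, nominal=0.31; AND[a·b] → w = 0.1333
R4: loud=0.35, high=0.26, ¬tight=1−0.43=0.57; AND[a·b] → w = 0.0519
Rules with consequent 'medium': {R2, R4} → strengths 0.2451, 0.0519
Aggregate via t-conorm [a + b − a·b]: 0.2843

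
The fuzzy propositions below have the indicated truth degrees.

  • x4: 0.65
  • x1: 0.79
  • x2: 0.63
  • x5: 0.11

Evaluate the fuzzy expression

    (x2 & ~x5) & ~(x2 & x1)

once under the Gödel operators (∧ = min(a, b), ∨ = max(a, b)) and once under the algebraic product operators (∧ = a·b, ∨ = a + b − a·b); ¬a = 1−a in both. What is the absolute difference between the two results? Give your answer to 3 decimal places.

Under Gödel:
  ~x5 = 1 − 0.11 = 0.89
  x2 & ~x5 = min(a, b) on (0.63, 0.89) = 0.63
  x2 & x1 = min(a, b) on (0.63, 0.79) = 0.63
  ~(x2 & x1) = 1 − 0.63 = 0.37
  (x2 & ~x5) & ~(x2 & x1) = min(a, b) on (0.63, 0.37) = 0.37
  → value = 0.3700
Under algebraic product:
  ~x5 = 1 − 0.1100 = 0.8900
  x2 & ~x5 = a·b on (0.6300, 0.8900) = 0.5607
  x2 & x1 = a·b on (0.6300, 0.7900) = 0.4977
  ~(x2 & x1) = 1 − 0.4977 = 0.5023
  (x2 & ~x5) & ~(x2 & x1) = a·b on (0.5607, 0.5023) = 0.2816
  → value = 0.2816
|0.3700 − 0.2816| = 0.088

0.088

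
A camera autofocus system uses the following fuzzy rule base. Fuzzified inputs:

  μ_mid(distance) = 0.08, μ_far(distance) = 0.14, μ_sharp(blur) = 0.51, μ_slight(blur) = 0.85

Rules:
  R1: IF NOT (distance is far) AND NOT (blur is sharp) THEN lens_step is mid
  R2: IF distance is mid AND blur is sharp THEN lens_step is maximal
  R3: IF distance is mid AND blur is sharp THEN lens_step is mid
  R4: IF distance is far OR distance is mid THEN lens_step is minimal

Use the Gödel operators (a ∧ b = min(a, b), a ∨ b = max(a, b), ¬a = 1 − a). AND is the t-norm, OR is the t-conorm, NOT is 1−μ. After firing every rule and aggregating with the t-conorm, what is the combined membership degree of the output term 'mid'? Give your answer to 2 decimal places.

0.49

R1: ¬far=1−0.14=0.86, ¬sharp=1−0.51=0.49; AND[min(a, b)] → w = 0.49
R2: mid=0.08, sharp=0.51; AND[min(a, b)] → w = 0.08
R3: mid=0.08, sharp=0.51; AND[min(a, b)] → w = 0.08
R4: far=0.14, mid=0.08; OR[max(a, b)] → w = 0.14
Rules with consequent 'mid': {R1, R3} → strengths 0.49, 0.08
Aggregate via t-conorm [max(a, b)]: 0.49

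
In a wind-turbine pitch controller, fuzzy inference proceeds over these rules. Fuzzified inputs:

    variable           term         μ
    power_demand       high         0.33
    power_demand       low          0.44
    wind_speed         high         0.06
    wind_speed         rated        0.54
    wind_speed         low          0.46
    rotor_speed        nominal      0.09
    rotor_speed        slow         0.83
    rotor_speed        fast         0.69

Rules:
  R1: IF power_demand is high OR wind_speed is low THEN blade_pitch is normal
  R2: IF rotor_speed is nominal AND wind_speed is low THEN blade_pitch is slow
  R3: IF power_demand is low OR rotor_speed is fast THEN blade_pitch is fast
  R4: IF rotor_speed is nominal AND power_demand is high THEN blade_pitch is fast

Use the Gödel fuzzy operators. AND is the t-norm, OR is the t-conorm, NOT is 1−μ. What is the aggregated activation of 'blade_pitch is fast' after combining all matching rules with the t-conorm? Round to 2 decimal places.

0.69

R1: high=0.33, low=0.46; OR[max(a, b)] → w = 0.46
R2: nominal=0.09, low=0.46; AND[min(a, b)] → w = 0.09
R3: low=0.44, fast=0.69; OR[max(a, b)] → w = 0.69
R4: nominal=0.09, high=0.33; AND[min(a, b)] → w = 0.09
Rules with consequent 'fast': {R3, R4} → strengths 0.69, 0.09
Aggregate via t-conorm [max(a, b)]: 0.69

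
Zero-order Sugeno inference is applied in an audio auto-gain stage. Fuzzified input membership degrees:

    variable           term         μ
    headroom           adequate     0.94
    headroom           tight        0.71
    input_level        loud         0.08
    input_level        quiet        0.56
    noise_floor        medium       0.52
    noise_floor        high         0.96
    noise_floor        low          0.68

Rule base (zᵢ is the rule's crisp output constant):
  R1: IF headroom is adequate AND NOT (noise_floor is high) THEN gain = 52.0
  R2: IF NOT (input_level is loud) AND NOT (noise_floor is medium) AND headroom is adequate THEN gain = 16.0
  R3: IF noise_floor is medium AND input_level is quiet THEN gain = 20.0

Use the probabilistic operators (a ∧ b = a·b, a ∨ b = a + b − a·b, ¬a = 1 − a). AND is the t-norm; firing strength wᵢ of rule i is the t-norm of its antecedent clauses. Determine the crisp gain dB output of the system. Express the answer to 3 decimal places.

R1 (z=52.0): adequate=0.94, ¬high=1−0.96=0.04; AND[a·b] → w = 0.0376
R2 (z=16.0): ¬loud=1−0.08=0.92, ¬medium=1−0.52=0.48, adequate=0.94; AND[a·b] → w = 0.4151
R3 (z=20.0): medium=0.52, quiet=0.56; AND[a·b] → w = 0.2912
Weighted average = (0.0376·52.0 + 0.4151·16.0 + 0.2912·20.0) / (0.0376 + 0.4151 + 0.2912)
  = 14.4209 / 0.7439 = 19.385

19.385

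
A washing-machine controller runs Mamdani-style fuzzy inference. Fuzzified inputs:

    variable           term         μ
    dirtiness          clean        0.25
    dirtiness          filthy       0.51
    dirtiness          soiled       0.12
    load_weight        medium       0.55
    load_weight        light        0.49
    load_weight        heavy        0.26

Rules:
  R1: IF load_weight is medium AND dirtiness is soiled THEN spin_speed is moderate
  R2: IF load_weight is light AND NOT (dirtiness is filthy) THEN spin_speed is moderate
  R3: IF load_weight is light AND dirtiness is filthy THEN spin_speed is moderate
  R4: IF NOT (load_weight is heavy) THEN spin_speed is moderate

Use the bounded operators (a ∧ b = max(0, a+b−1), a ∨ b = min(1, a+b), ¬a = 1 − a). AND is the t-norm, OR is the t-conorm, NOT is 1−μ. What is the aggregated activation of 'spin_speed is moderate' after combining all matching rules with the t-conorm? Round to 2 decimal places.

0.74

R1: medium=0.55, soiled=0.12; AND[max(0, a+b−1)] → w = 0.00
R2: light=0.49, ¬filthy=1−0.51=0.49; AND[max(0, a+b−1)] → w = 0.00
R3: light=0.49, filthy=0.51; AND[max(0, a+b−1)] → w = 0.00
R4: ¬heavy=1−0.26=0.74 → w = 0.74
Rules with consequent 'moderate': {R1, R2, R3, R4} → strengths 0.00, 0.00, 0.00, 0.74
Aggregate via t-conorm [min(1, a+b)]: 0.74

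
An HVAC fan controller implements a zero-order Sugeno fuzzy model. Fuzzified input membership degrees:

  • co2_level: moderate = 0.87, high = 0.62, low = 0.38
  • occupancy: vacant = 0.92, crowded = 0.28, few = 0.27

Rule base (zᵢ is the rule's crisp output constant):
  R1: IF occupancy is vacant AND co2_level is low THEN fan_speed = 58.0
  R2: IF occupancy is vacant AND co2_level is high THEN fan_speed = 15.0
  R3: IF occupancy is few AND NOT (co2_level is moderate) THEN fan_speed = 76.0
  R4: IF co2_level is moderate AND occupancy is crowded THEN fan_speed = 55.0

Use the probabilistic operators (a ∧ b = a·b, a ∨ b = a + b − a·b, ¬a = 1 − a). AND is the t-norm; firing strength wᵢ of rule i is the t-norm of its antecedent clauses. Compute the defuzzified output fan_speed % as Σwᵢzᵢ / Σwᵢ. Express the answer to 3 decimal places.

R1 (z=58.0): vacant=0.92, low=0.38; AND[a·b] → w = 0.3496
R2 (z=15.0): vacant=0.92, high=0.62; AND[a·b] → w = 0.5704
R3 (z=76.0): few=0.27, ¬moderate=1−0.87=0.13; AND[a·b] → w = 0.0351
R4 (z=55.0): moderate=0.87, crowded=0.28; AND[a·b] → w = 0.2436
Weighted average = (0.3496·58.0 + 0.5704·15.0 + 0.0351·76.0 + 0.2436·55.0) / (0.3496 + 0.5704 + 0.0351 + 0.2436)
  = 44.8984 / 1.1987 = 37.456

37.456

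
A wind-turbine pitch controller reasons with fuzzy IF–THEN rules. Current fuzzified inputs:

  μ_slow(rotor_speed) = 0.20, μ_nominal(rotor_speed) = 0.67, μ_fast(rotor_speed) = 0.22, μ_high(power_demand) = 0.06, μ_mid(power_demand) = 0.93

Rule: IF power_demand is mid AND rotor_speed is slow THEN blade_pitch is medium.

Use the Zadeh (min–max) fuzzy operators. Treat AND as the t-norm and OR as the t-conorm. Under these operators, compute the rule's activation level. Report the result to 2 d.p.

firing strength: mid=0.93, slow=0.20; AND[min(a, b)] → w = 0.20

0.20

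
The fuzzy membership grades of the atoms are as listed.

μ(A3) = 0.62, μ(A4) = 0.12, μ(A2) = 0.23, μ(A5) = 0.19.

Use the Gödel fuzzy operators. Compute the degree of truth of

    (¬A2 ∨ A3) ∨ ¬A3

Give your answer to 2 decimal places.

0.77

¬A2 = 1 − 0.23 = 0.77
¬A2 ∨ A3 = max(a, b) on (0.77, 0.62) = 0.77
¬A3 = 1 − 0.62 = 0.38
(¬A2 ∨ A3) ∨ ¬A3 = max(a, b) on (0.77, 0.38) = 0.77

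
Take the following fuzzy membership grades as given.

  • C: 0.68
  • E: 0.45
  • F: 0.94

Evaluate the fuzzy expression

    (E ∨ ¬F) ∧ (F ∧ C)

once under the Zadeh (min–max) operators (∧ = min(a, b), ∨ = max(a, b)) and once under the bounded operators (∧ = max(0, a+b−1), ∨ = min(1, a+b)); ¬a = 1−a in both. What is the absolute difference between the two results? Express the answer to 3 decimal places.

Under Zadeh (min–max):
  ¬F = 1 − 0.94 = 0.06
  E ∨ ¬F = max(a, b) on (0.45, 0.06) = 0.45
  F ∧ C = min(a, b) on (0.94, 0.68) = 0.68
  (E ∨ ¬F) ∧ (F ∧ C) = min(a, b) on (0.45, 0.68) = 0.45
  → value = 0.4500
Under bounded:
  ¬F = 1 − 0.94 = 0.06
  E ∨ ¬F = min(1, a+b) on (0.45, 0.06) = 0.51
  F ∧ C = max(0, a+b−1) on (0.94, 0.68) = 0.62
  (E ∨ ¬F) ∧ (F ∧ C) = max(0, a+b−1) on (0.51, 0.62) = 0.13
  → value = 0.1300
|0.4500 − 0.1300| = 0.320

0.320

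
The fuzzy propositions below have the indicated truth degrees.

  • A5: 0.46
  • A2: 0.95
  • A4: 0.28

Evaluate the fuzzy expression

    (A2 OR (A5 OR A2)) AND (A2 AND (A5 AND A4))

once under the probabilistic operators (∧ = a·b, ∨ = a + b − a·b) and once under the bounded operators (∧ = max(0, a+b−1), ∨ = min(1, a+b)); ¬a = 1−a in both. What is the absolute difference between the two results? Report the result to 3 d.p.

0.122

Under probabilistic:
  A5 OR A2 = a + b − a·b on (0.4600, 0.9500) = 0.9730
  A2 OR (A5 OR A2) = a + b − a·b on (0.9500, 0.9730) = 0.9987
  A5 AND A4 = a·b on (0.4600, 0.2800) = 0.1288
  A2 AND (A5 AND A4) = a·b on (0.9500, 0.1288) = 0.1224
  (A2 OR (A5 OR A2)) AND (A2 AND (A5 AND A4)) = a·b on (0.9987, 0.1224) = 0.1222
  → value = 0.1222
Under bounded:
  A5 OR A2 = min(1, a+b) on (0.46, 0.95) = 1.00
  A2 OR (A5 OR A2) = min(1, a+b) on (0.95, 1.00) = 1.00
  A5 AND A4 = max(0, a+b−1) on (0.46, 0.28) = 0.00
  A2 AND (A5 AND A4) = max(0, a+b−1) on (0.95, 0.00) = 0.00
  (A2 OR (A5 OR A2)) AND (A2 AND (A5 AND A4)) = max(0, a+b−1) on (1.00, 0.00) = 0.00
  → value = 0.0000
|0.1222 − 0.0000| = 0.122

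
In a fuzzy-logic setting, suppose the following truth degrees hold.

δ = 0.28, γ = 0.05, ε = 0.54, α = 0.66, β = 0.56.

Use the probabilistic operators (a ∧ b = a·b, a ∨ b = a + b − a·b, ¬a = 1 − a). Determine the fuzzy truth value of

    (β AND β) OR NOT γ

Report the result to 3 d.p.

0.966

β AND β = a·b on (0.5600, 0.5600) = 0.3136
NOT γ = 1 − 0.0500 = 0.9500
(β AND β) OR NOT γ = a + b − a·b on (0.3136, 0.9500) = 0.9657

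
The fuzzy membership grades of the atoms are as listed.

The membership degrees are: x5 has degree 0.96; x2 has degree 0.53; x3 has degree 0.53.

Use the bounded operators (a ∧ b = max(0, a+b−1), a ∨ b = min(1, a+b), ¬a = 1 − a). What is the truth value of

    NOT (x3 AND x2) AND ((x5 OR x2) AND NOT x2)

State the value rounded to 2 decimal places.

0.41

x3 AND x2 = max(0, a+b−1) on (0.53, 0.53) = 0.06
NOT (x3 AND x2) = 1 − 0.06 = 0.94
x5 OR x2 = min(1, a+b) on (0.96, 0.53) = 1.00
NOT x2 = 1 − 0.53 = 0.47
(x5 OR x2) AND NOT x2 = max(0, a+b−1) on (1.00, 0.47) = 0.47
NOT (x3 AND x2) AND ((x5 OR x2) AND NOT x2) = max(0, a+b−1) on (0.94, 0.47) = 0.41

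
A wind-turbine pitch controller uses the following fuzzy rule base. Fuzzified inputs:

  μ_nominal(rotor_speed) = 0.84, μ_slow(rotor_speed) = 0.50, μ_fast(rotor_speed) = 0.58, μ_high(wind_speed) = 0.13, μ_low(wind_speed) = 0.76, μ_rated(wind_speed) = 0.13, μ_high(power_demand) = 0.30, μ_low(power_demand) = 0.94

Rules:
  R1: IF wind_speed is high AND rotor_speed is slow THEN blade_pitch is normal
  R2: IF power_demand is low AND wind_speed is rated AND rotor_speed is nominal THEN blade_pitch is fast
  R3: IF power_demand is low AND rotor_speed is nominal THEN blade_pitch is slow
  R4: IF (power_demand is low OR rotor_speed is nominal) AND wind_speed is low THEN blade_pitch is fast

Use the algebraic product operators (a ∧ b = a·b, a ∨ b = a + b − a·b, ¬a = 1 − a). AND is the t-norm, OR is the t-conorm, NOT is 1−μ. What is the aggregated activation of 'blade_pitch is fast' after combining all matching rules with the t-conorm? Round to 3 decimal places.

0.778

R1: high=0.13, slow=0.50; AND[a·b] → w = 0.0650
R2: low=0.94, rated=0.13, nominal=0.84; AND[a·b] → w = 0.1026
R3: low=0.94, nominal=0.84; AND[a·b] → w = 0.7896
R4: (low=0.94 OR nominal=0.84) = 0.9904; AND[a·b] with low=0.76 → w = 0.7527
Rules with consequent 'fast': {R2, R4} → strengths 0.1026, 0.7527
Aggregate via t-conorm [a + b − a·b]: 0.7781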